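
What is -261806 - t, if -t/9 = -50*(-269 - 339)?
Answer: 11794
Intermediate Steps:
t = -273600 (t = -(-450)*(-269 - 339) = -(-450)*(-608) = -9*30400 = -273600)
-261806 - t = -261806 - 1*(-273600) = -261806 + 273600 = 11794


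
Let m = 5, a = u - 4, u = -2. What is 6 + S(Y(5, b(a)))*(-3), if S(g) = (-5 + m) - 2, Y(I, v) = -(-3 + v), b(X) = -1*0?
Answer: 12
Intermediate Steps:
a = -6 (a = -2 - 4 = -6)
b(X) = 0
Y(I, v) = 3 - v
S(g) = -2 (S(g) = (-5 + 5) - 2 = 0 - 2 = -2)
6 + S(Y(5, b(a)))*(-3) = 6 - 2*(-3) = 6 + 6 = 12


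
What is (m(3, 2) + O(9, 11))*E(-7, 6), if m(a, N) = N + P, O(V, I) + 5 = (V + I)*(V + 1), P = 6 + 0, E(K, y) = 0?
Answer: 0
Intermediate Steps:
P = 6
O(V, I) = -5 + (1 + V)*(I + V) (O(V, I) = -5 + (V + I)*(V + 1) = -5 + (I + V)*(1 + V) = -5 + (1 + V)*(I + V))
m(a, N) = 6 + N (m(a, N) = N + 6 = 6 + N)
(m(3, 2) + O(9, 11))*E(-7, 6) = ((6 + 2) + (-5 + 11 + 9 + 9² + 11*9))*0 = (8 + (-5 + 11 + 9 + 81 + 99))*0 = (8 + 195)*0 = 203*0 = 0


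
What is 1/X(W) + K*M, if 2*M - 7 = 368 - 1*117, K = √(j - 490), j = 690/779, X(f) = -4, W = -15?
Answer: -¼ + 258*I*√74203645/779 ≈ -0.25 + 2853.0*I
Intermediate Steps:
j = 690/779 (j = 690*(1/779) = 690/779 ≈ 0.88575)
K = 2*I*√74203645/779 (K = √(690/779 - 490) = √(-381020/779) = 2*I*√74203645/779 ≈ 22.116*I)
M = 129 (M = 7/2 + (368 - 1*117)/2 = 7/2 + (368 - 117)/2 = 7/2 + (½)*251 = 7/2 + 251/2 = 129)
1/X(W) + K*M = 1/(-4) + (2*I*√74203645/779)*129 = -¼ + 258*I*√74203645/779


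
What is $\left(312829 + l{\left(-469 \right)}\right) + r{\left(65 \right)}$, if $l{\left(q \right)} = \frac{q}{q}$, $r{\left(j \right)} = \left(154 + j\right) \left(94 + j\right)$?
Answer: $347651$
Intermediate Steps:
$r{\left(j \right)} = \left(94 + j\right) \left(154 + j\right)$
$l{\left(q \right)} = 1$
$\left(312829 + l{\left(-469 \right)}\right) + r{\left(65 \right)} = \left(312829 + 1\right) + \left(14476 + 65^{2} + 248 \cdot 65\right) = 312830 + \left(14476 + 4225 + 16120\right) = 312830 + 34821 = 347651$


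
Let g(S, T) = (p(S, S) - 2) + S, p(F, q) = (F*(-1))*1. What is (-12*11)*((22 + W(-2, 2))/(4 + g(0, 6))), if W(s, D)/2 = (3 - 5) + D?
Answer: -1452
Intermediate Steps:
p(F, q) = -F (p(F, q) = -F*1 = -F)
W(s, D) = -4 + 2*D (W(s, D) = 2*((3 - 5) + D) = 2*(-2 + D) = -4 + 2*D)
g(S, T) = -2 (g(S, T) = (-S - 2) + S = (-2 - S) + S = -2)
(-12*11)*((22 + W(-2, 2))/(4 + g(0, 6))) = (-12*11)*((22 + (-4 + 2*2))/(4 - 2)) = -132*(22 + (-4 + 4))/2 = -132*(22 + 0)/2 = -2904/2 = -132*11 = -1452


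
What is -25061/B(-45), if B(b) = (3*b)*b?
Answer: -25061/6075 ≈ -4.1253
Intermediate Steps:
B(b) = 3*b²
-25061/B(-45) = -25061/(3*(-45)²) = -25061/(3*2025) = -25061/6075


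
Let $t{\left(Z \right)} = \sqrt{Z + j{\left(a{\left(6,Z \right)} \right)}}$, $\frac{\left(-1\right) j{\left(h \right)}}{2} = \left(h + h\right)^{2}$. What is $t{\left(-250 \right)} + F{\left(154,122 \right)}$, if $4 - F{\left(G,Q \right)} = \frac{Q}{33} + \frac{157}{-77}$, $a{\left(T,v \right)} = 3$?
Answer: $\frac{541}{231} + i \sqrt{322} \approx 2.342 + 17.944 i$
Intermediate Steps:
$F{\left(G,Q \right)} = \frac{465}{77} - \frac{Q}{33}$ ($F{\left(G,Q \right)} = 4 - \left(\frac{Q}{33} + \frac{157}{-77}\right) = 4 - \left(Q \frac{1}{33} + 157 \left(- \frac{1}{77}\right)\right) = 4 - \left(\frac{Q}{33} - \frac{157}{77}\right) = 4 - \left(- \frac{157}{77} + \frac{Q}{33}\right) = \frac{465}{77} - \frac{Q}{33}$)
$j{\left(h \right)} = - 8 h^{2}$ ($j{\left(h \right)} = - 2 \left(h + h\right)^{2} = - 2 \left(2 h\right)^{2} = - 2 \cdot 4 h^{2} = - 8 h^{2}$)
$t{\left(Z \right)} = \sqrt{-72 + Z}$ ($t{\left(Z \right)} = \sqrt{Z - 8 \cdot 3^{2}} = \sqrt{Z - 72} = \sqrt{-72 + Z}$)
$t{\left(-250 \right)} + F{\left(154,122 \right)} = \sqrt{-72 - 250} + \left(\frac{465}{77} - \frac{122}{33}\right) = \sqrt{-322} + \left(\frac{465}{77} - \frac{122}{33}\right) = i \sqrt{322} + \frac{541}{231} = \frac{541}{231} + i \sqrt{322}$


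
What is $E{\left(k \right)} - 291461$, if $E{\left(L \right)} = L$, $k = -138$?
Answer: $-291599$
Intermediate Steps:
$E{\left(k \right)} - 291461 = -138 - 291461 = -291599$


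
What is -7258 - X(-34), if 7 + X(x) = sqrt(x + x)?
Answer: -7251 - 2*I*sqrt(17) ≈ -7251.0 - 8.2462*I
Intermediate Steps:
X(x) = -7 + sqrt(2)*sqrt(x) (X(x) = -7 + sqrt(x + x) = -7 + sqrt(2*x) = -7 + sqrt(2)*sqrt(x))
-7258 - X(-34) = -7258 - (-7 + sqrt(2)*sqrt(-34)) = -7258 - (-7 + sqrt(2)*(I*sqrt(34))) = -7258 - (-7 + 2*I*sqrt(17)) = -7258 + (7 - 2*I*sqrt(17)) = -7251 - 2*I*sqrt(17)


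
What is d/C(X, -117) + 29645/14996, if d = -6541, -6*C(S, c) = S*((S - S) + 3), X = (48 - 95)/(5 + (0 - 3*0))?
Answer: -979495045/704812 ≈ -1389.7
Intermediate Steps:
X = -47/5 (X = -47/(5 + (0 + 0)) = -47/(5 + 0) = -47/5 ≈ -9.4000)
C(S, c) = -S/2 (C(S, c) = -S*((S - S) + 3)/6 = -S*(0 + 3)/6 = -S*3/6 = -S/2)
d/C(X, -117) + 29645/14996 = -6541/((-½*(-47/5))) + 29645/14996 = -6541/47/10 + 29645*(1/14996) = -6541*10/47 + 29645/14996 = -65410/47 + 29645/14996 = -979495045/704812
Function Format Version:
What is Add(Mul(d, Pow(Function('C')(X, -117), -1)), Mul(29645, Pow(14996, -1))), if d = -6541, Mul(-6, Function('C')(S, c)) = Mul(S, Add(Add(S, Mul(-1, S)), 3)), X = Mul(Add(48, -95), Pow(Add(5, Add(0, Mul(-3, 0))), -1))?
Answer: Rational(-979495045, 704812) ≈ -1389.7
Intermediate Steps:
X = Rational(-47, 5) (X = Mul(-47, Pow(Add(5, Add(0, 0)), -1)) = Mul(-47, Pow(Add(5, 0), -1)) = Mul(-47, Pow(5, -1)) = Mul(-47, Rational(1, 5)) = Rational(-47, 5) ≈ -9.4000)
Function('C')(S, c) = Mul(Rational(-1, 2), S) (Function('C')(S, c) = Mul(Rational(-1, 6), Mul(S, Add(Add(S, Mul(-1, S)), 3))) = Mul(Rational(-1, 6), Mul(S, Add(0, 3))) = Mul(Rational(-1, 6), Mul(S, 3)) = Mul(Rational(-1, 6), Mul(3, S)) = Mul(Rational(-1, 2), S))
Add(Mul(d, Pow(Function('C')(X, -117), -1)), Mul(29645, Pow(14996, -1))) = Add(Mul(-6541, Pow(Mul(Rational(-1, 2), Rational(-47, 5)), -1)), Mul(29645, Pow(14996, -1))) = Add(Mul(-6541, Pow(Rational(47, 10), -1)), Mul(29645, Rational(1, 14996))) = Add(Mul(-6541, Rational(10, 47)), Rational(29645, 14996)) = Add(Rational(-65410, 47), Rational(29645, 14996)) = Rational(-979495045, 704812)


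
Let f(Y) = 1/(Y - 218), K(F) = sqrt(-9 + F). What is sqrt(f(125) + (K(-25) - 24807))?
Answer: sqrt(-214555836 + 8649*I*sqrt(34))/93 ≈ 0.018511 + 157.5*I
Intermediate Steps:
f(Y) = 1/(-218 + Y)
sqrt(f(125) + (K(-25) - 24807)) = sqrt(1/(-218 + 125) + (sqrt(-9 - 25) - 24807)) = sqrt(1/(-93) + (sqrt(-34) - 24807)) = sqrt(-1/93 + (I*sqrt(34) - 24807)) = sqrt(-1/93 + (-24807 + I*sqrt(34))) = sqrt(-2307052/93 + I*sqrt(34))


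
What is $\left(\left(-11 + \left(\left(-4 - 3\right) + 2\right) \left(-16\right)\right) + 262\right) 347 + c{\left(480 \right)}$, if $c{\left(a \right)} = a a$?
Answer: $345257$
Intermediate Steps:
$c{\left(a \right)} = a^{2}$
$\left(\left(-11 + \left(\left(-4 - 3\right) + 2\right) \left(-16\right)\right) + 262\right) 347 + c{\left(480 \right)} = \left(\left(-11 + \left(\left(-4 - 3\right) + 2\right) \left(-16\right)\right) + 262\right) 347 + 480^{2} = \left(\left(-11 + \left(-7 + 2\right) \left(-16\right)\right) + 262\right) 347 + 230400 = \left(\left(-11 - -80\right) + 262\right) 347 + 230400 = \left(\left(-11 + 80\right) + 262\right) 347 + 230400 = \left(69 + 262\right) 347 + 230400 = 331 \cdot 347 + 230400 = 114857 + 230400 = 345257$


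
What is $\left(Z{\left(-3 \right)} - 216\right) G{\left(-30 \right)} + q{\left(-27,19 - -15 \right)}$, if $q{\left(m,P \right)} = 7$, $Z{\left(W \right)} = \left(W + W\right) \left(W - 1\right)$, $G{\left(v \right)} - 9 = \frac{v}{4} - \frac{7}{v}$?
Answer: $- \frac{1629}{5} \approx -325.8$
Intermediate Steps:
$G{\left(v \right)} = 9 - \frac{7}{v} + \frac{v}{4}$ ($G{\left(v \right)} = 9 + \left(\frac{v}{4} - \frac{7}{v}\right) = 9 + \left(- \frac{7}{v} + \frac{v}{4}\right) = 9 - \frac{7}{v} + \frac{v}{4}$)
$Z{\left(W \right)} = 2 W \left(-1 + W\right)$
$\left(Z{\left(-3 \right)} - 216\right) G{\left(-30 \right)} + q{\left(-27,19 - -15 \right)} = \left(2 \left(-3\right) \left(-1 - 3\right) - 216\right) \left(9 - \frac{7}{-30} + \frac{1}{4} \left(-30\right)\right) + 7 = \left(2 \left(-3\right) \left(-4\right) - 216\right) \left(9 - - \frac{7}{30} - \frac{15}{2}\right) + 7 = \left(24 - 216\right) \left(9 + \frac{7}{30} - \frac{15}{2}\right) + 7 = \left(-192\right) \frac{26}{15} + 7 = - \frac{1664}{5} + 7 = - \frac{1629}{5}$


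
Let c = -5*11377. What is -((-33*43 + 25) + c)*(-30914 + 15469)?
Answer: -900119155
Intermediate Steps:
c = -56885
-((-33*43 + 25) + c)*(-30914 + 15469) = -((-33*43 + 25) - 56885)*(-30914 + 15469) = -((-1419 + 25) - 56885)*(-15445) = -(-1394 - 56885)*(-15445) = -(-58279)*(-15445) = -1*900119155 = -900119155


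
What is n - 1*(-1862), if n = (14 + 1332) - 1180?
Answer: 2028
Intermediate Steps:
n = 166 (n = 1346 - 1180 = 166)
n - 1*(-1862) = 166 - 1*(-1862) = 166 + 1862 = 2028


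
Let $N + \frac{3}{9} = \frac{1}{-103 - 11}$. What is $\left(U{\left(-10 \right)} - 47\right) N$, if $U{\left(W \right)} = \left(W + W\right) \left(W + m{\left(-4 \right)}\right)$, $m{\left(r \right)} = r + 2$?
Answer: $- \frac{2509}{38} \approx -66.026$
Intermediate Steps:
$m{\left(r \right)} = 2 + r$
$N = - \frac{13}{38}$ ($N = - \frac{1}{3} + \frac{1}{-103 - 11} = - \frac{1}{3} + \frac{1}{-114} = - \frac{1}{3} - \frac{1}{114} = - \frac{13}{38} \approx -0.34211$)
$U{\left(W \right)} = 2 W \left(-2 + W\right)$ ($U{\left(W \right)} = \left(W + W\right) \left(W + \left(2 - 4\right)\right) = 2 W \left(W - 2\right) = 2 W \left(-2 + W\right)$)
$\left(U{\left(-10 \right)} - 47\right) N = \left(2 \left(-10\right) \left(-2 - 10\right) - 47\right) \left(- \frac{13}{38}\right) = \left(2 \left(-10\right) \left(-12\right) - 47\right) \left(- \frac{13}{38}\right) = \left(240 - 47\right) \left(- \frac{13}{38}\right) = 193 \left(- \frac{13}{38}\right) = - \frac{2509}{38}$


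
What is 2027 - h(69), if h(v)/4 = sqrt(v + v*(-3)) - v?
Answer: 2303 - 4*I*sqrt(138) ≈ 2303.0 - 46.989*I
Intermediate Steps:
h(v) = -4*v + 4*sqrt(2)*sqrt(-v) (h(v) = 4*(sqrt(v + v*(-3)) - v) = 4*(sqrt(v - 3*v) - v) = 4*(sqrt(-2*v) - v) = 4*(sqrt(2)*sqrt(-v) - v) = 4*(-v + sqrt(2)*sqrt(-v)) = -4*v + 4*sqrt(2)*sqrt(-v))
2027 - h(69) = 2027 - (-4*69 + 4*sqrt(2)*sqrt(-1*69)) = 2027 - (-276 + 4*sqrt(2)*sqrt(-69)) = 2027 - (-276 + 4*sqrt(2)*(I*sqrt(69))) = 2027 - (-276 + 4*I*sqrt(138)) = 2027 + (276 - 4*I*sqrt(138)) = 2303 - 4*I*sqrt(138)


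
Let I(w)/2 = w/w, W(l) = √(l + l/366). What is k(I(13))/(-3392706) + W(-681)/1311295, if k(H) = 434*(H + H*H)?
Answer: -434/565451 + I*√10163698/159977990 ≈ -0.00076753 + 1.9928e-5*I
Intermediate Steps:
W(l) = √134322*√l/366 (W(l) = √(l + l*(1/366)) = √(l + l/366) = √(367*l/366) = √134322*√l/366)
I(w) = 2 (I(w) = 2*(w/w) = 2*1 = 2)
k(H) = 434*H + 434*H² (k(H) = 434*(H + H²) = 434*H + 434*H²)
k(I(13))/(-3392706) + W(-681)/1311295 = (434*2*(1 + 2))/(-3392706) + (√134322*√(-681)/366)/1311295 = (434*2*3)*(-1/3392706) + (√134322*(I*√681)/366)*(1/1311295) = 2604*(-1/3392706) + (I*√10163698/122)*(1/1311295) = -434/565451 + I*√10163698/159977990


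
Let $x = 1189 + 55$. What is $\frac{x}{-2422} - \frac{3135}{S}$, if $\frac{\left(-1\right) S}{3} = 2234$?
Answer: $- \frac{124053}{2705374} \approx -0.045854$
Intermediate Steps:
$S = -6702$ ($S = \left(-3\right) 2234 = -6702$)
$x = 1244$
$\frac{x}{-2422} - \frac{3135}{S} = \frac{1244}{-2422} - \frac{3135}{-6702} = 1244 \left(- \frac{1}{2422}\right) - - \frac{1045}{2234} = - \frac{622}{1211} + \frac{1045}{2234} = - \frac{124053}{2705374}$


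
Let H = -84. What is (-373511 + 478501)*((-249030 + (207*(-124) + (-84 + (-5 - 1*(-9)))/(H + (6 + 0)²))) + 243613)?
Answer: -9790317500/3 ≈ -3.2634e+9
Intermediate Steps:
(-373511 + 478501)*((-249030 + (207*(-124) + (-84 + (-5 - 1*(-9)))/(H + (6 + 0)²))) + 243613) = (-373511 + 478501)*((-249030 + (207*(-124) + (-84 + (-5 - 1*(-9)))/(-84 + (6 + 0)²))) + 243613) = 104990*((-249030 + (-25668 + (-84 + (-5 + 9))/(-84 + 6²))) + 243613) = 104990*((-249030 + (-25668 + (-84 + 4)/(-84 + 36))) + 243613) = 104990*((-249030 + (-25668 - 80/(-48))) + 243613) = 104990*((-249030 + (-25668 - 80*(-1/48))) + 243613) = 104990*((-249030 + (-25668 + 5/3)) + 243613) = 104990*((-249030 - 76999/3) + 243613) = 104990*(-824089/3 + 243613) = 104990*(-93250/3) = -9790317500/3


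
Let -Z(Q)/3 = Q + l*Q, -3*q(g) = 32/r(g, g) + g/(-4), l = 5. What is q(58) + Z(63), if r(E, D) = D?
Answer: -196507/174 ≈ -1129.3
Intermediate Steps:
q(g) = -32/(3*g) + g/12 (q(g) = -(32/g + g/(-4))/3 = -(32/g + g*(-¼))/3 = -(32/g - g/4)/3 = -32/(3*g) + g/12)
Z(Q) = -18*Q (Z(Q) = -3*(Q + 5*Q) = -18*Q)
q(58) + Z(63) = (1/12)*(-128 + 58²)/58 - 18*63 = (1/12)*(1/58)*(-128 + 3364) - 1134 = (1/12)*(1/58)*3236 - 1134 = 809/174 - 1134 = -196507/174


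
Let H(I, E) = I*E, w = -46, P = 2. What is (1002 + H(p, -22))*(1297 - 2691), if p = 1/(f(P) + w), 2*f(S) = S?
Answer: -62886128/45 ≈ -1.3975e+6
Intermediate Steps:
f(S) = S/2
p = -1/45 (p = 1/((1/2)*2 - 46) = 1/(1 - 46) = 1/(-45) = -1/45 ≈ -0.022222)
H(I, E) = E*I
(1002 + H(p, -22))*(1297 - 2691) = (1002 - 22*(-1/45))*(1297 - 2691) = (1002 + 22/45)*(-1394) = (45112/45)*(-1394) = -62886128/45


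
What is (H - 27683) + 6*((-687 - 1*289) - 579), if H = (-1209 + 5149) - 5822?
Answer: -38895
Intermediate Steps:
H = -1882 (H = 3940 - 5822 = -1882)
(H - 27683) + 6*((-687 - 1*289) - 579) = (-1882 - 27683) + 6*((-687 - 1*289) - 579) = -29565 + 6*((-687 - 289) - 579) = -29565 + 6*(-976 - 579) = -29565 + 6*(-1555) = -29565 - 9330 = -38895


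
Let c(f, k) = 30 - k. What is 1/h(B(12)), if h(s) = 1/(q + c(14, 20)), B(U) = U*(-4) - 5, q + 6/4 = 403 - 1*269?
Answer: 285/2 ≈ 142.50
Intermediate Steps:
q = 265/2 (q = -3/2 + (403 - 1*269) = -3/2 + (403 - 269) = -3/2 + 134 = 265/2 ≈ 132.50)
B(U) = -5 - 4*U (B(U) = -4*U - 5 = -5 - 4*U)
h(s) = 2/285 (h(s) = 1/(265/2 + (30 - 1*20)) = 1/(265/2 + (30 - 20)) = 1/(265/2 + 10) = 1/(285/2) = 2/285)
1/h(B(12)) = 1/(2/285) = 285/2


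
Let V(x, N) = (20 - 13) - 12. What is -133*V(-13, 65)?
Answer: 665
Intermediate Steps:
V(x, N) = -5 (V(x, N) = 7 - 12 = -5)
-133*V(-13, 65) = -133*(-5) = 665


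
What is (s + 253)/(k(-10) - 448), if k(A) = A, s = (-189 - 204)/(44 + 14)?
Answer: -14281/26564 ≈ -0.53761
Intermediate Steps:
s = -393/58 ≈ -6.7759
(s + 253)/(k(-10) - 448) = (-393/58 + 253)/(-10 - 448) = (14281/58)/(-458) = (14281/58)*(-1/458) = -14281/26564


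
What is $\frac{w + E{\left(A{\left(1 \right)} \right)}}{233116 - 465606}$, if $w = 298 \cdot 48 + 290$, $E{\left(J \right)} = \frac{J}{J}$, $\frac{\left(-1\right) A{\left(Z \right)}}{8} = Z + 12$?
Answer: $- \frac{2919}{46498} \approx -0.062777$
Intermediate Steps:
$A{\left(Z \right)} = -96 - 8 Z$ ($A{\left(Z \right)} = - 8 \left(Z + 12\right) = - 8 \left(12 + Z\right) = -96 - 8 Z$)
$E{\left(J \right)} = 1$
$w = 14594$ ($w = 14304 + 290 = 14594$)
$\frac{w + E{\left(A{\left(1 \right)} \right)}}{233116 - 465606} = \frac{14594 + 1}{233116 - 465606} = \frac{14595}{-232490} = 14595 \left(- \frac{1}{232490}\right) = - \frac{2919}{46498}$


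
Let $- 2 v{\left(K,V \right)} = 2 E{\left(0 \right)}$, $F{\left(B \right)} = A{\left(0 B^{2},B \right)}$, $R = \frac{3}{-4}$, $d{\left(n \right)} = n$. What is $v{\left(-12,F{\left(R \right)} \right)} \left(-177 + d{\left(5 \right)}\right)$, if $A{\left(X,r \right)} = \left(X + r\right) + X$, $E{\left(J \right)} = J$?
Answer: $0$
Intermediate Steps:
$R = - \frac{3}{4}$ ($R = 3 \left(- \frac{1}{4}\right) = - \frac{3}{4} \approx -0.75$)
$A{\left(X,r \right)} = r + 2 X$
$F{\left(B \right)} = B$ ($F{\left(B \right)} = B + 2 \cdot 0 B^{2} = B + 2 \cdot 0 = B + 0 = B$)
$v{\left(K,V \right)} = 0$ ($v{\left(K,V \right)} = - \frac{2 \cdot 0}{2} = \left(- \frac{1}{2}\right) 0 = 0$)
$v{\left(-12,F{\left(R \right)} \right)} \left(-177 + d{\left(5 \right)}\right) = 0 \left(-177 + 5\right) = 0 \left(-172\right) = 0$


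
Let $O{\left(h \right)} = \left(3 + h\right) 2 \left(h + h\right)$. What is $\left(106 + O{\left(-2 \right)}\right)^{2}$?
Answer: $9604$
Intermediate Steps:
$O{\left(h \right)} = 4 h \left(3 + h\right)$ ($O{\left(h \right)} = \left(3 + h\right) 2 \cdot 2 h = \left(3 + h\right) 4 h = 4 h \left(3 + h\right)$)
$\left(106 + O{\left(-2 \right)}\right)^{2} = \left(106 + 4 \left(-2\right) \left(3 - 2\right)\right)^{2} = \left(106 + 4 \left(-2\right) 1\right)^{2} = \left(106 - 8\right)^{2} = 98^{2} = 9604$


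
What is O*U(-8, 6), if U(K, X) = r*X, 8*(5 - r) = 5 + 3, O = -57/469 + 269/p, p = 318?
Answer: 432140/24857 ≈ 17.385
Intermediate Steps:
O = 108035/149142 (O = -57/469 + 269/318 = 108035/149142 ≈ 0.72438)
r = 4 (r = 5 - (5 + 3)/8 = 5 - ⅛*8 = 5 - 1 = 4)
U(K, X) = 4*X
O*U(-8, 6) = 108035*(4*6)/149142 = (108035/149142)*24 = 432140/24857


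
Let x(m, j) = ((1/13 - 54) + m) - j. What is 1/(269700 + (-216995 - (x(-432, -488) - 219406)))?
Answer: 13/3537416 ≈ 3.6750e-6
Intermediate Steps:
x(m, j) = -701/13 + m - j (x(m, j) = ((1/13 - 54) + m) - j = (-701/13 + m) - j = -701/13 + m - j)
1/(269700 + (-216995 - (x(-432, -488) - 219406))) = 1/(269700 + (-216995 - ((-701/13 - 432 - 1*(-488)) - 219406))) = 1/(269700 + (-216995 - ((-701/13 - 432 + 488) - 219406))) = 1/(269700 + (-216995 - (27/13 - 219406))) = 1/(269700 + (-216995 - 1*(-2852251/13))) = 1/(269700 + (-216995 + 2852251/13)) = 1/(269700 + 31316/13) = 1/(3537416/13) = 13/3537416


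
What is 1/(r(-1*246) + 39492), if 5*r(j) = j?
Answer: 5/197214 ≈ 2.5353e-5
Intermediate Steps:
r(j) = j/5
1/(r(-1*246) + 39492) = 1/((-1*246)/5 + 39492) = 1/((⅕)*(-246) + 39492) = 1/(-246/5 + 39492) = 1/(197214/5) = 5/197214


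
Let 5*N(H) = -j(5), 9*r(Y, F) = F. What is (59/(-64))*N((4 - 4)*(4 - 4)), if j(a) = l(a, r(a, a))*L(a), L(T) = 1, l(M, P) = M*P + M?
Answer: 413/288 ≈ 1.4340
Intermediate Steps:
r(Y, F) = F/9
l(M, P) = M + M*P
j(a) = a*(1 + a/9) (j(a) = (a*(1 + a/9))*1 = a*(1 + a/9))
N(H) = -14/9 (N(H) = (-5*(9 + 5)/9)/5 = (-5*14/9)/5 = (-1*70/9)/5 = (1/5)*(-70/9) = -14/9)
(59/(-64))*N((4 - 4)*(4 - 4)) = (59/(-64))*(-14/9) = (59*(-1/64))*(-14/9) = -59/64*(-14/9) = 413/288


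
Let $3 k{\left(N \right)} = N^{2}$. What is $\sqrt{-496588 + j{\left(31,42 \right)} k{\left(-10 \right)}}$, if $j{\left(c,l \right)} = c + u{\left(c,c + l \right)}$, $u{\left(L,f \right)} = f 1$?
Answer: $\frac{2 i \sqrt{1109523}}{3} \approx 702.23 i$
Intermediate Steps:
$u{\left(L,f \right)} = f$
$j{\left(c,l \right)} = l + 2 c$ ($j{\left(c,l \right)} = c + \left(c + l\right) = l + 2 c$)
$k{\left(N \right)} = \frac{N^{2}}{3}$
$\sqrt{-496588 + j{\left(31,42 \right)} k{\left(-10 \right)}} = \sqrt{-496588 + \left(42 + 2 \cdot 31\right) \frac{\left(-10\right)^{2}}{3}} = \sqrt{-496588 + \left(42 + 62\right) \frac{1}{3} \cdot 100} = \sqrt{-496588 + 104 \cdot \frac{100}{3}} = \sqrt{-496588 + \frac{10400}{3}} = \sqrt{- \frac{1479364}{3}} = \frac{2 i \sqrt{1109523}}{3}$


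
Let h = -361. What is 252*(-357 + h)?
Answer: -180936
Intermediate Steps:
252*(-357 + h) = 252*(-357 - 361) = 252*(-718) = -180936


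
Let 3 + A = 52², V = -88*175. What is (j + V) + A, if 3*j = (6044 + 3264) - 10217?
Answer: -13002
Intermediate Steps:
V = -15400
j = -303 (j = ((6044 + 3264) - 10217)/3 = (9308 - 10217)/3 = (⅓)*(-909) = -303)
A = 2701 (A = -3 + 52² = -3 + 2704 = 2701)
(j + V) + A = (-303 - 15400) + 2701 = -15703 + 2701 = -13002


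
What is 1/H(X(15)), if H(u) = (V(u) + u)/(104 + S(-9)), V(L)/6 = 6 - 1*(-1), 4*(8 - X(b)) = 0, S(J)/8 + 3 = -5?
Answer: ⅘ ≈ 0.80000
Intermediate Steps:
S(J) = -64 (S(J) = -24 + 8*(-5) = -24 - 40 = -64)
X(b) = 8 (X(b) = 8 - ¼*0 = 8 + 0 = 8)
V(L) = 42 (V(L) = 6*(6 - 1*(-1)) = 6*(6 + 1) = 6*7 = 42)
H(u) = 21/20 + u/40 (H(u) = (42 + u)/(104 - 64) = (42 + u)/40 = (42 + u)*(1/40) = 21/20 + u/40)
1/H(X(15)) = 1/(21/20 + (1/40)*8) = 1/(21/20 + ⅕) = 1/(5/4) = ⅘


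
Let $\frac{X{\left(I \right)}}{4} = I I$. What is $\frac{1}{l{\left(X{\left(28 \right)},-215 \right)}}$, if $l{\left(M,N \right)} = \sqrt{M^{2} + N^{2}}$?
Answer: $\frac{\sqrt{9880721}}{9880721} \approx 0.00031813$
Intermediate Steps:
$X{\left(I \right)} = 4 I^{2}$ ($X{\left(I \right)} = 4 I I = 4 I^{2}$)
$\frac{1}{l{\left(X{\left(28 \right)},-215 \right)}} = \frac{1}{\sqrt{\left(4 \cdot 28^{2}\right)^{2} + \left(-215\right)^{2}}} = \frac{1}{\sqrt{\left(4 \cdot 784\right)^{2} + 46225}} = \frac{1}{\sqrt{3136^{2} + 46225}} = \frac{1}{\sqrt{9834496 + 46225}} = \frac{1}{\sqrt{9880721}} = \frac{\sqrt{9880721}}{9880721}$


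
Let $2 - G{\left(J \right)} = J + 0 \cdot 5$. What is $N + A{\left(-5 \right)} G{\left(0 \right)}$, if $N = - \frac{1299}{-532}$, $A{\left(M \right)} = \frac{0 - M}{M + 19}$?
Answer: $\frac{1679}{532} \approx 3.156$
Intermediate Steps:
$G{\left(J \right)} = 2 - J$ ($G{\left(J \right)} = 2 - \left(J + 0 \cdot 5\right) = 2 - \left(J + 0\right) = 2 - J$)
$A{\left(M \right)} = - \frac{M}{19 + M}$ ($A{\left(M \right)} = \frac{\left(-1\right) M}{19 + M} = - \frac{M}{19 + M}$)
$N = \frac{1299}{532}$ ($N = \left(-1299\right) \left(- \frac{1}{532}\right) = \frac{1299}{532} \approx 2.4417$)
$N + A{\left(-5 \right)} G{\left(0 \right)} = \frac{1299}{532} + \left(-1\right) \left(-5\right) \frac{1}{19 - 5} \left(2 - 0\right) = \frac{1299}{532} + \left(-1\right) \left(-5\right) \frac{1}{14} \left(2 + 0\right) = \frac{1299}{532} + \left(-1\right) \left(-5\right) \frac{1}{14} \cdot 2 = \frac{1299}{532} + \frac{5}{14} \cdot 2 = \frac{1299}{532} + \frac{5}{7} = \frac{1679}{532}$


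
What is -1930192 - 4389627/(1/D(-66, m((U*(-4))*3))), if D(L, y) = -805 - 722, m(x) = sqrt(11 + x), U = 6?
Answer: 6701030237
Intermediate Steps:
D(L, y) = -1527
-1930192 - 4389627/(1/D(-66, m((U*(-4))*3))) = -1930192 - 4389627/(1/(-1527)) = -1930192 - 4389627/(-1/1527) = -1930192 - 4389627*(-1527) = -1930192 - 1*(-6702960429) = -1930192 + 6702960429 = 6701030237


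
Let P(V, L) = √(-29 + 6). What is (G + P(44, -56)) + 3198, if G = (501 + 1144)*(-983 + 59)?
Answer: -1516782 + I*√23 ≈ -1.5168e+6 + 4.7958*I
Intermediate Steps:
P(V, L) = I*√23 (P(V, L) = √(-23) = I*√23)
G = -1519980 (G = 1645*(-924) = -1519980)
(G + P(44, -56)) + 3198 = (-1519980 + I*√23) + 3198 = -1516782 + I*√23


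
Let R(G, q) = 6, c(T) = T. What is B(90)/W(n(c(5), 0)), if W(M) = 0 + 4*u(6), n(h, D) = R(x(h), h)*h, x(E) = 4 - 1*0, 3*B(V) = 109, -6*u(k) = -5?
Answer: 109/10 ≈ 10.900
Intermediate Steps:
u(k) = ⅚ (u(k) = -⅙*(-5) = ⅚)
B(V) = 109/3 (B(V) = (⅓)*109 = 109/3)
x(E) = 4 (x(E) = 4 + 0 = 4)
n(h, D) = 6*h
W(M) = 10/3 (W(M) = 0 + 4*(⅚) = 0 + 10/3 = 10/3)
B(90)/W(n(c(5), 0)) = 109/(3*(10/3)) = (109/3)*(3/10) = 109/10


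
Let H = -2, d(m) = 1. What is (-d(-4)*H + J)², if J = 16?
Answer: 324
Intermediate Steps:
(-d(-4)*H + J)² = (-(-2) + 16)² = (-1*(-2) + 16)² = (2 + 16)² = 18² = 324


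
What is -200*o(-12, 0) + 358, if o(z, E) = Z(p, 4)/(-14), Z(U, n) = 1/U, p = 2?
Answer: 2556/7 ≈ 365.14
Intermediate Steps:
Z(U, n) = 1/U
o(z, E) = -1/28 (o(z, E) = 1/(2*(-14)) = (½)*(-1/14) = -1/28)
-200*o(-12, 0) + 358 = -200*(-1/28) + 358 = 50/7 + 358 = 2556/7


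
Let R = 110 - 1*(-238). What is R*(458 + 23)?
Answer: 167388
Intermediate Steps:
R = 348 (R = 110 + 238 = 348)
R*(458 + 23) = 348*(458 + 23) = 348*481 = 167388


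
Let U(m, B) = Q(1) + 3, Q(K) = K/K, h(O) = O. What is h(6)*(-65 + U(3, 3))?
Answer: -366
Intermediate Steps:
Q(K) = 1
U(m, B) = 4 (U(m, B) = 1 + 3 = 4)
h(6)*(-65 + U(3, 3)) = 6*(-65 + 4) = 6*(-61) = -366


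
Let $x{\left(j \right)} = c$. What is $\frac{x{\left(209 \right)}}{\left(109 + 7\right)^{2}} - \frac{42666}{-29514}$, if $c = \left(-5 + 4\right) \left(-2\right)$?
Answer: $\frac{47847727}{33095032} \approx 1.4458$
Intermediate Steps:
$c = 2$ ($c = \left(-1\right) \left(-2\right) = 2$)
$x{\left(j \right)} = 2$
$\frac{x{\left(209 \right)}}{\left(109 + 7\right)^{2}} - \frac{42666}{-29514} = \frac{2}{\left(109 + 7\right)^{2}} - \frac{42666}{-29514} = \frac{2}{116^{2}} - - \frac{7111}{4919} = \frac{2}{13456} + \frac{7111}{4919} = 2 \cdot \frac{1}{13456} + \frac{7111}{4919} = \frac{1}{6728} + \frac{7111}{4919} = \frac{47847727}{33095032}$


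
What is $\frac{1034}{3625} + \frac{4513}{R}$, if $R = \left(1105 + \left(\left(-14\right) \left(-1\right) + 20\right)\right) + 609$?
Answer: $\frac{18167057}{6336500} \approx 2.8671$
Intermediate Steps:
$R = 1748$ ($R = \left(1105 + \left(14 + 20\right)\right) + 609 = \left(1105 + 34\right) + 609 = 1139 + 609 = 1748$)
$\frac{1034}{3625} + \frac{4513}{R} = \frac{1034}{3625} + \frac{4513}{1748} = \frac{18167057}{6336500}$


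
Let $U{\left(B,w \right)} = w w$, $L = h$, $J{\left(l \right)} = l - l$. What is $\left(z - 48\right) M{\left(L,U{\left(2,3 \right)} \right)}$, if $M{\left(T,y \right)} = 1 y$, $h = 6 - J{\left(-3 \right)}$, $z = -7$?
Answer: $-495$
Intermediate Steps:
$J{\left(l \right)} = 0$
$h = 6$ ($h = 6 - 0 = 6 + 0 = 6$)
$L = 6$
$U{\left(B,w \right)} = w^{2}$
$M{\left(T,y \right)} = y$
$\left(z - 48\right) M{\left(L,U{\left(2,3 \right)} \right)} = \left(-7 - 48\right) 3^{2} = \left(-55\right) 9 = -495$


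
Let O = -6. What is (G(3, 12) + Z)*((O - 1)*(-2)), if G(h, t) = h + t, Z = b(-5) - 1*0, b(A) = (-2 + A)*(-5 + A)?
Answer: 1190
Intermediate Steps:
b(A) = (-5 + A)*(-2 + A)
Z = 70 (Z = (10 + (-5)² - 7*(-5)) - 1*0 = (10 + 25 + 35) + 0 = 70 + 0 = 70)
(G(3, 12) + Z)*((O - 1)*(-2)) = ((3 + 12) + 70)*((-6 - 1)*(-2)) = (15 + 70)*(-7*(-2)) = 85*14 = 1190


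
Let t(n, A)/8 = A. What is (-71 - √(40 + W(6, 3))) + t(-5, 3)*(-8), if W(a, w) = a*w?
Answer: -263 - √58 ≈ -270.62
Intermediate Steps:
t(n, A) = 8*A
(-71 - √(40 + W(6, 3))) + t(-5, 3)*(-8) = (-71 - √(40 + 6*3)) + (8*3)*(-8) = (-71 - √(40 + 18)) + 24*(-8) = (-71 - √58) - 192 = -263 - √58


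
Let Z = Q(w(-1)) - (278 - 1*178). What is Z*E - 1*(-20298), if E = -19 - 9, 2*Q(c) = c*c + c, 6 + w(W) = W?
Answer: 22510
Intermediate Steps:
w(W) = -6 + W
Q(c) = c/2 + c**2/2 (Q(c) = (c*c + c)/2 = (c**2 + c)/2 = (c + c**2)/2 = c/2 + c**2/2)
E = -28
Z = -79 (Z = (-6 - 1)*(1 + (-6 - 1))/2 - (278 - 1*178) = (1/2)*(-7)*(1 - 7) - (278 - 178) = (1/2)*(-7)*(-6) - 1*100 = 21 - 100 = -79)
Z*E - 1*(-20298) = -79*(-28) - 1*(-20298) = 2212 + 20298 = 22510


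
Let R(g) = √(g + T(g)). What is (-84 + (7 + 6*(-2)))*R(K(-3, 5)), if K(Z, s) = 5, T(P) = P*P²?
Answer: -89*√130 ≈ -1014.8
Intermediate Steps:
T(P) = P³
R(g) = √(g + g³)
(-84 + (7 + 6*(-2)))*R(K(-3, 5)) = (-84 + (7 + 6*(-2)))*√(5 + 5³) = (-84 + (7 - 12))*√(5 + 125) = (-84 - 5)*√130 = -89*√130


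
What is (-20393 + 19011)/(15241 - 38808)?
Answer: 1382/23567 ≈ 0.058641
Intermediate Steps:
(-20393 + 19011)/(15241 - 38808) = -1382/(-23567) = -1382*(-1/23567) = 1382/23567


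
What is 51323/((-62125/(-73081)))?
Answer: 3750736163/62125 ≈ 60374.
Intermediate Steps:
51323/((-62125/(-73081))) = 51323/((-62125*(-1/73081))) = 51323/(62125/73081) = 51323*(73081/62125) = 3750736163/62125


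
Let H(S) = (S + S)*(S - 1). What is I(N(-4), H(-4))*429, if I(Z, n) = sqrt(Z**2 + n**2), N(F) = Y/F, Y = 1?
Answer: 429*sqrt(25601)/4 ≈ 17160.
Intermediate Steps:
N(F) = 1/F
H(S) = 2*S*(-1 + S) (H(S) = (2*S)*(-1 + S) = 2*S*(-1 + S))
I(N(-4), H(-4))*429 = sqrt((1/(-4))**2 + (2*(-4)*(-1 - 4))**2)*429 = sqrt((-1/4)**2 + (2*(-4)*(-5))**2)*429 = sqrt(1/16 + 40**2)*429 = sqrt(1/16 + 1600)*429 = sqrt(25601/16)*429 = (sqrt(25601)/4)*429 = 429*sqrt(25601)/4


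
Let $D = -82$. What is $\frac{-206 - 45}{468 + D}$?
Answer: $- \frac{251}{386} \approx -0.65026$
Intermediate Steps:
$\frac{-206 - 45}{468 + D} = \frac{-206 - 45}{468 - 82} = - \frac{251}{386}$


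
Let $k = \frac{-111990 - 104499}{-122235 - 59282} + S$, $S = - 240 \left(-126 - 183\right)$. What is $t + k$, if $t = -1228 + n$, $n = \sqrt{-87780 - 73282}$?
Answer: $\frac{1891230619}{25931} + i \sqrt{161062} \approx 72933.0 + 401.33 i$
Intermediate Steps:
$S = 74160$ ($S = \left(-240\right) \left(-309\right) = 74160$)
$n = i \sqrt{161062}$ ($n = \sqrt{-161062} = i \sqrt{161062} \approx 401.33 i$)
$k = \frac{1923073887}{25931}$ ($k = \frac{-111990 - 104499}{-122235 - 59282} + 74160 = - \frac{216489}{-181517} + 74160 = \left(-216489\right) \left(- \frac{1}{181517}\right) + 74160 = \frac{30927}{25931} + 74160 = \frac{1923073887}{25931} \approx 74161.0$)
$t = -1228 + i \sqrt{161062} \approx -1228.0 + 401.33 i$
$t + k = \left(-1228 + i \sqrt{161062}\right) + \frac{1923073887}{25931} = \frac{1891230619}{25931} + i \sqrt{161062}$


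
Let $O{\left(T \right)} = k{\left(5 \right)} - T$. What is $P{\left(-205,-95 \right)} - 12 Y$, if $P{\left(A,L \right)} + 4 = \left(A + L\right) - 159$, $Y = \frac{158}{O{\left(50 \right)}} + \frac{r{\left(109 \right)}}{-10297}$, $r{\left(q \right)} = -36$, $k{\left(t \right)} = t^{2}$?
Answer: $- \frac{99675463}{257425} \approx -387.2$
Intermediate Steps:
$O{\left(T \right)} = 25 - T$ ($O{\left(T \right)} = 5^{2} - T = 25 - T$)
$Y = - \frac{1626026}{257425}$ ($Y = \frac{158}{25 - 50} - \frac{36}{-10297} = \frac{158}{25 - 50} - - \frac{36}{10297} = \frac{158}{-25} + \frac{36}{10297} = 158 \left(- \frac{1}{25}\right) + \frac{36}{10297} = - \frac{158}{25} + \frac{36}{10297} = - \frac{1626026}{257425} \approx -6.3165$)
$P{\left(A,L \right)} = -163 + A + L$ ($P{\left(A,L \right)} = -4 - \left(159 - A - L\right) = -4 + \left(-159 + A + L\right) = -163 + A + L$)
$P{\left(-205,-95 \right)} - 12 Y = \left(-163 - 205 - 95\right) - 12 \left(- \frac{1626026}{257425}\right) = -463 - - \frac{19512312}{257425} = -463 + \frac{19512312}{257425} = - \frac{99675463}{257425}$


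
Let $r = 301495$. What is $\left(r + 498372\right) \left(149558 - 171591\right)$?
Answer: $-17623469611$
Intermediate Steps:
$\left(r + 498372\right) \left(149558 - 171591\right) = \left(301495 + 498372\right) \left(149558 - 171591\right) = 799867 \left(-22033\right) = -17623469611$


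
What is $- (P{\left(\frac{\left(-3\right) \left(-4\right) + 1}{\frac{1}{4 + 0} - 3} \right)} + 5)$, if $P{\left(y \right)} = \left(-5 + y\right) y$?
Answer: $- \frac{6169}{121} \approx -50.983$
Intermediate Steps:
$P{\left(y \right)} = y \left(-5 + y\right)$
$- (P{\left(\frac{\left(-3\right) \left(-4\right) + 1}{\frac{1}{4 + 0} - 3} \right)} + 5) = - (\frac{\left(-3\right) \left(-4\right) + 1}{\frac{1}{4 + 0} - 3} \left(-5 + \frac{\left(-3\right) \left(-4\right) + 1}{\frac{1}{4 + 0} - 3}\right) + 5) = - (\frac{12 + 1}{\frac{1}{4} - 3} \left(-5 + \frac{12 + 1}{\frac{1}{4} - 3}\right) + 5) = - (\frac{13}{\frac{1}{4} - 3} \left(-5 + \frac{13}{\frac{1}{4} - 3}\right) + 5) = - (\frac{13}{- \frac{11}{4}} \left(-5 + \frac{13}{- \frac{11}{4}}\right) + 5) = - (13 \left(- \frac{4}{11}\right) \left(-5 + 13 \left(- \frac{4}{11}\right)\right) + 5) = - (- \frac{52 \left(-5 - \frac{52}{11}\right)}{11} + 5) = - (\left(- \frac{52}{11}\right) \left(- \frac{107}{11}\right) + 5) = - (\frac{5564}{121} + 5) = \left(-1\right) \frac{6169}{121} = - \frac{6169}{121}$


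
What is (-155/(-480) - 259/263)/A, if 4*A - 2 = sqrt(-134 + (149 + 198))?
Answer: 16711/659604 - 16711*sqrt(213)/1319208 ≈ -0.15954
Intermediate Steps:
A = 1/2 + sqrt(213)/4 (A = 1/2 + sqrt(-134 + (149 + 198))/4 = 1/2 + sqrt(-134 + 347)/4 = 1/2 + sqrt(213)/4 ≈ 4.1486)
(-155/(-480) - 259/263)/A = (-155/(-480) - 259/263)/(1/2 + sqrt(213)/4) = (-155*(-1/480) - 259*1/263)/(1/2 + sqrt(213)/4) = (31/96 - 259/263)/(1/2 + sqrt(213)/4) = -16711/(25248*(1/2 + sqrt(213)/4))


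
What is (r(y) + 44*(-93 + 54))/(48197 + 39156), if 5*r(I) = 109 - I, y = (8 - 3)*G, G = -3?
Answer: -1208/62395 ≈ -0.019361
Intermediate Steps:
y = -15 (y = (8 - 3)*(-3) = 5*(-3) = -15)
r(I) = 109/5 - I/5 (r(I) = (109 - I)/5 = 109/5 - I/5)
(r(y) + 44*(-93 + 54))/(48197 + 39156) = ((109/5 - ⅕*(-15)) + 44*(-93 + 54))/(48197 + 39156) = ((109/5 + 3) + 44*(-39))/87353 = (124/5 - 1716)*(1/87353) = -8456/5*1/87353 = -1208/62395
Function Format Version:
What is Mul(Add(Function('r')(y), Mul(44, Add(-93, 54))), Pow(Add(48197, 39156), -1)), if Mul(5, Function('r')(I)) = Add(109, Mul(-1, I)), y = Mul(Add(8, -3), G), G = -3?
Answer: Rational(-1208, 62395) ≈ -0.019361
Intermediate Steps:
y = -15 (y = Mul(Add(8, -3), -3) = Mul(5, -3) = -15)
Function('r')(I) = Add(Rational(109, 5), Mul(Rational(-1, 5), I)) (Function('r')(I) = Mul(Rational(1, 5), Add(109, Mul(-1, I))) = Add(Rational(109, 5), Mul(Rational(-1, 5), I)))
Mul(Add(Function('r')(y), Mul(44, Add(-93, 54))), Pow(Add(48197, 39156), -1)) = Mul(Add(Add(Rational(109, 5), Mul(Rational(-1, 5), -15)), Mul(44, Add(-93, 54))), Pow(Add(48197, 39156), -1)) = Mul(Add(Add(Rational(109, 5), 3), Mul(44, -39)), Pow(87353, -1)) = Mul(Add(Rational(124, 5), -1716), Rational(1, 87353)) = Mul(Rational(-8456, 5), Rational(1, 87353)) = Rational(-1208, 62395)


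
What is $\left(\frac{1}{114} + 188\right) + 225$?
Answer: $\frac{47083}{114} \approx 413.01$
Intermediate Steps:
$\left(\frac{1}{114} + 188\right) + 225 = \frac{21433}{114} + 225 = \frac{47083}{114}$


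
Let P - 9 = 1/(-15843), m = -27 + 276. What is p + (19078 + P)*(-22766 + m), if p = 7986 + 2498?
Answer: -6808869772768/15843 ≈ -4.2977e+8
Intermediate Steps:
m = 249
P = 142586/15843 (P = 9 + 1/(-15843) = 9 - 1/15843 = 142586/15843 ≈ 8.9999)
p = 10484
p + (19078 + P)*(-22766 + m) = 10484 + (19078 + 142586/15843)*(-22766 + 249) = 10484 + (302395340/15843)*(-22517) = 10484 - 6809035870780/15843 = -6808869772768/15843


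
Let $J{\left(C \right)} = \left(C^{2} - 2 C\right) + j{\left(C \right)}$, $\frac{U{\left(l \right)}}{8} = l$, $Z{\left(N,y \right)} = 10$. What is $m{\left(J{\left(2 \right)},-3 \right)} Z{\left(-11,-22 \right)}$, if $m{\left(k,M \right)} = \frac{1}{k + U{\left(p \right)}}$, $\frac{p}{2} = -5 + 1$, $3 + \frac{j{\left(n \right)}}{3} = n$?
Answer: $- \frac{10}{67} \approx -0.14925$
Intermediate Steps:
$j{\left(n \right)} = -9 + 3 n$
$p = -8$ ($p = 2 \left(-5 + 1\right) = 2 \left(-4\right) = -8$)
$U{\left(l \right)} = 8 l$
$J{\left(C \right)} = -9 + C + C^{2}$ ($J{\left(C \right)} = \left(C^{2} - 2 C\right) + \left(-9 + 3 C\right) = -9 + C + C^{2}$)
$m{\left(k,M \right)} = \frac{1}{-64 + k}$ ($m{\left(k,M \right)} = \frac{1}{k + 8 \left(-8\right)} = \frac{1}{k - 64} = \frac{1}{-64 + k}$)
$m{\left(J{\left(2 \right)},-3 \right)} Z{\left(-11,-22 \right)} = \frac{1}{-64 + \left(-9 + 2 + 2^{2}\right)} 10 = \frac{1}{-64 + \left(-9 + 2 + 4\right)} 10 = \frac{1}{-64 - 3} \cdot 10 = \frac{1}{-67} \cdot 10 = \left(- \frac{1}{67}\right) 10 = - \frac{10}{67}$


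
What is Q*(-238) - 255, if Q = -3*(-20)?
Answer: -14535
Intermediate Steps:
Q = 60
Q*(-238) - 255 = 60*(-238) - 255 = -14280 - 255 = -14535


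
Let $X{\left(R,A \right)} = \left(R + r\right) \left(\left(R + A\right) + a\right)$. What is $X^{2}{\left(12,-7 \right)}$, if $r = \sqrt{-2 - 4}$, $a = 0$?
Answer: $3450 + 600 i \sqrt{6} \approx 3450.0 + 1469.7 i$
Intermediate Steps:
$r = i \sqrt{6}$ ($r = \sqrt{-6} = i \sqrt{6} \approx 2.4495 i$)
$X{\left(R,A \right)} = \left(A + R\right) \left(R + i \sqrt{6}\right)$ ($X{\left(R,A \right)} = \left(R + i \sqrt{6}\right) \left(\left(R + A\right) + 0\right) = \left(R + i \sqrt{6}\right) \left(\left(A + R\right) + 0\right) = \left(R + i \sqrt{6}\right) \left(A + R\right) = \left(A + R\right) \left(R + i \sqrt{6}\right)$)
$X^{2}{\left(12,-7 \right)} = \left(12^{2} - 84 + i \left(-7\right) \sqrt{6} + i 12 \sqrt{6}\right)^{2} = \left(144 - 84 - 7 i \sqrt{6} + 12 i \sqrt{6}\right)^{2} = \left(60 + 5 i \sqrt{6}\right)^{2}$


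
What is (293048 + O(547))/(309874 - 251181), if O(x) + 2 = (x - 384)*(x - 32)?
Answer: 376991/58693 ≈ 6.4231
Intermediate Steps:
O(x) = -2 + (-384 + x)*(-32 + x) (O(x) = -2 + (x - 384)*(x - 32) = -2 + (-384 + x)*(-32 + x))
(293048 + O(547))/(309874 - 251181) = (293048 + (12286 + 547**2 - 416*547))/(309874 - 251181) = (293048 + (12286 + 299209 - 227552))/58693 = (293048 + 83943)*(1/58693) = 376991*(1/58693) = 376991/58693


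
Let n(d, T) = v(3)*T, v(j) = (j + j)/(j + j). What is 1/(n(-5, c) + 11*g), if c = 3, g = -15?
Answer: -1/162 ≈ -0.0061728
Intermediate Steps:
v(j) = 1 (v(j) = (2*j)/((2*j)) = (2*j)*(1/(2*j)) = 1)
n(d, T) = T (n(d, T) = 1*T = T)
1/(n(-5, c) + 11*g) = 1/(3 + 11*(-15)) = 1/(3 - 165) = 1/(-162) = -1/162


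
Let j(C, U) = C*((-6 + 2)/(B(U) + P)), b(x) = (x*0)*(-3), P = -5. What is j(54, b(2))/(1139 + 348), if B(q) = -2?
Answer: 216/10409 ≈ 0.020751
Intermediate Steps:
b(x) = 0 (b(x) = 0*(-3) = 0)
j(C, U) = 4*C/7 (j(C, U) = C*((-6 + 2)/(-2 - 5)) = C*(-4/(-7)) = C*(-4*(-⅐)) = C*(4/7) = 4*C/7)
j(54, b(2))/(1139 + 348) = ((4/7)*54)/(1139 + 348) = (216/7)/1487 = (216/7)*(1/1487) = 216/10409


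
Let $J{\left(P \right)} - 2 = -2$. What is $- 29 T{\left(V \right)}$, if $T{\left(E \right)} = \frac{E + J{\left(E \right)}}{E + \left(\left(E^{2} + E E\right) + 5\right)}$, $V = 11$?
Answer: $- \frac{319}{258} \approx -1.2364$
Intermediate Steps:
$J{\left(P \right)} = 0$ ($J{\left(P \right)} = 2 - 2 = 0$)
$T{\left(E \right)} = \frac{E}{5 + E + 2 E^{2}}$ ($T{\left(E \right)} = \frac{E + 0}{E + \left(\left(E^{2} + E E\right) + 5\right)} = \frac{E}{E + \left(\left(E^{2} + E^{2}\right) + 5\right)} = \frac{E}{E + \left(2 E^{2} + 5\right)} = \frac{E}{E + \left(5 + 2 E^{2}\right)} = \frac{E}{5 + E + 2 E^{2}}$)
$- 29 T{\left(V \right)} = - 29 \frac{11}{5 + 11 + 2 \cdot 11^{2}} = - 29 \frac{11}{5 + 11 + 2 \cdot 121} = - 29 \frac{11}{5 + 11 + 242} = - 29 \cdot \frac{11}{258} = - 29 \cdot 11 \cdot \frac{1}{258} = \left(-29\right) \frac{11}{258} = - \frac{319}{258}$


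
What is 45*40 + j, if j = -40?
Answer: 1760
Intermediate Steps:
45*40 + j = 45*40 - 40 = 1800 - 40 = 1760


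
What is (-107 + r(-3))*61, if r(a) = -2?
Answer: -6649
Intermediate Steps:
(-107 + r(-3))*61 = (-107 - 2)*61 = -109*61 = -6649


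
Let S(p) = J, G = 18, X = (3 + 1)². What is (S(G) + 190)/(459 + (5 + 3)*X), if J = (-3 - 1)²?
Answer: 206/587 ≈ 0.35094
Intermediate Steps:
X = 16 (X = 4² = 16)
J = 16 (J = (-4)² = 16)
S(p) = 16
(S(G) + 190)/(459 + (5 + 3)*X) = (16 + 190)/(459 + (5 + 3)*16) = 206/(459 + 8*16) = 206/(459 + 128) = 206/587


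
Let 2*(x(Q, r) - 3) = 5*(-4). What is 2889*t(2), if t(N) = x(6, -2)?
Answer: -20223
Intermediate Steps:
x(Q, r) = -7 (x(Q, r) = 3 + (5*(-4))/2 = 3 + (½)*(-20) = 3 - 10 = -7)
t(N) = -7
2889*t(2) = 2889*(-7) = -20223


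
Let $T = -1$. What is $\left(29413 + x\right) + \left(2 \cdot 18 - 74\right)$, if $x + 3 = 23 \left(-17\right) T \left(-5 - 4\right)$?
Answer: $25853$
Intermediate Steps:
$x = -3522$ ($x = -3 + 23 \left(-17\right) \left(- (-5 - 4)\right) = -3 - 391 \left(\left(-1\right) \left(-9\right)\right) = -3 - 3519 = -3522$)
$\left(29413 + x\right) + \left(2 \cdot 18 - 74\right) = \left(29413 - 3522\right) + \left(2 \cdot 18 - 74\right) = 25891 + \left(36 - 74\right) = 25891 - 38 = 25853$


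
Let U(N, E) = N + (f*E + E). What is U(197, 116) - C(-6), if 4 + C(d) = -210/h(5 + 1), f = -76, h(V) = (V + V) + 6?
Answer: -25462/3 ≈ -8487.3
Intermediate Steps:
h(V) = 6 + 2*V (h(V) = 2*V + 6 = 6 + 2*V)
U(N, E) = N - 75*E (U(N, E) = N + (-76*E + E) = N - 75*E)
C(d) = -47/3 (C(d) = -4 - 210/(6 + 2*(5 + 1)) = -4 - 210/(6 + 2*6) = -4 - 210/(6 + 12) = -4 - 210/18 = -4 - 210*1/18 = -4 - 35/3 = -47/3)
U(197, 116) - C(-6) = (197 - 75*116) - 1*(-47/3) = (197 - 8700) + 47/3 = -8503 + 47/3 = -25462/3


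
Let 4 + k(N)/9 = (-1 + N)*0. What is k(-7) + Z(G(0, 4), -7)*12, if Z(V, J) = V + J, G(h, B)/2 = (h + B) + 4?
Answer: 72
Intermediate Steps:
G(h, B) = 8 + 2*B + 2*h (G(h, B) = 2*((h + B) + 4) = 2*((B + h) + 4) = 2*(4 + B + h) = 8 + 2*B + 2*h)
k(N) = -36 (k(N) = -36 + 9*((-1 + N)*0) = -36 + 9*0 = -36 + 0 = -36)
Z(V, J) = J + V
k(-7) + Z(G(0, 4), -7)*12 = -36 + (-7 + (8 + 2*4 + 2*0))*12 = -36 + (-7 + (8 + 8 + 0))*12 = -36 + (-7 + 16)*12 = -36 + 9*12 = -36 + 108 = 72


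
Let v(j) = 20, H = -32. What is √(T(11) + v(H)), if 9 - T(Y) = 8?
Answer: √21 ≈ 4.5826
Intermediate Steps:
T(Y) = 1 (T(Y) = 9 - 1*8 = 9 - 8 = 1)
√(T(11) + v(H)) = √(1 + 20) = √21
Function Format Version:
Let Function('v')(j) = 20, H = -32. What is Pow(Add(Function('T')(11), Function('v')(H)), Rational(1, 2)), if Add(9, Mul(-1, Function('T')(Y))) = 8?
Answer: Pow(21, Rational(1, 2)) ≈ 4.5826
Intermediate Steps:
Function('T')(Y) = 1 (Function('T')(Y) = Add(9, Mul(-1, 8)) = Add(9, -8) = 1)
Pow(Add(Function('T')(11), Function('v')(H)), Rational(1, 2)) = Pow(Add(1, 20), Rational(1, 2)) = Pow(21, Rational(1, 2))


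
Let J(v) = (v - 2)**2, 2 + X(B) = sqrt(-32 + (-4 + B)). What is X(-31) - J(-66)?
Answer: -4626 + I*sqrt(67) ≈ -4626.0 + 8.1853*I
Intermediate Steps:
X(B) = -2 + sqrt(-36 + B) (X(B) = -2 + sqrt(-32 + (-4 + B)) = -2 + sqrt(-36 + B))
J(v) = (-2 + v)**2
X(-31) - J(-66) = (-2 + sqrt(-36 - 31)) - (-2 - 66)**2 = (-2 + sqrt(-67)) - 1*(-68)**2 = (-2 + I*sqrt(67)) - 1*4624 = (-2 + I*sqrt(67)) - 4624 = -4626 + I*sqrt(67)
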